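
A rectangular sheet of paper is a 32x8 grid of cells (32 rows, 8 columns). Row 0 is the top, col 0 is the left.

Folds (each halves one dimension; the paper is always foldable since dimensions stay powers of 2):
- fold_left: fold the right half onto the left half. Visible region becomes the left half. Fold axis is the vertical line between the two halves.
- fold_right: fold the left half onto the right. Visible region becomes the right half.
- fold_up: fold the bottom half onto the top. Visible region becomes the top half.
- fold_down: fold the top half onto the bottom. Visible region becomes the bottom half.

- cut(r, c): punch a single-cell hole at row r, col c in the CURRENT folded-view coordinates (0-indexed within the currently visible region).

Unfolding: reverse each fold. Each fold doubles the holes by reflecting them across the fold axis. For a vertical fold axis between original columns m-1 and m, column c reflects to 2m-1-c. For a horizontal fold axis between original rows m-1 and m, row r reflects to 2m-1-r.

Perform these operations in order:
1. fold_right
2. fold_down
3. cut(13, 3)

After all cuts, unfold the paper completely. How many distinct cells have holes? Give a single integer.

Answer: 4

Derivation:
Op 1 fold_right: fold axis v@4; visible region now rows[0,32) x cols[4,8) = 32x4
Op 2 fold_down: fold axis h@16; visible region now rows[16,32) x cols[4,8) = 16x4
Op 3 cut(13, 3): punch at orig (29,7); cuts so far [(29, 7)]; region rows[16,32) x cols[4,8) = 16x4
Unfold 1 (reflect across h@16): 2 holes -> [(2, 7), (29, 7)]
Unfold 2 (reflect across v@4): 4 holes -> [(2, 0), (2, 7), (29, 0), (29, 7)]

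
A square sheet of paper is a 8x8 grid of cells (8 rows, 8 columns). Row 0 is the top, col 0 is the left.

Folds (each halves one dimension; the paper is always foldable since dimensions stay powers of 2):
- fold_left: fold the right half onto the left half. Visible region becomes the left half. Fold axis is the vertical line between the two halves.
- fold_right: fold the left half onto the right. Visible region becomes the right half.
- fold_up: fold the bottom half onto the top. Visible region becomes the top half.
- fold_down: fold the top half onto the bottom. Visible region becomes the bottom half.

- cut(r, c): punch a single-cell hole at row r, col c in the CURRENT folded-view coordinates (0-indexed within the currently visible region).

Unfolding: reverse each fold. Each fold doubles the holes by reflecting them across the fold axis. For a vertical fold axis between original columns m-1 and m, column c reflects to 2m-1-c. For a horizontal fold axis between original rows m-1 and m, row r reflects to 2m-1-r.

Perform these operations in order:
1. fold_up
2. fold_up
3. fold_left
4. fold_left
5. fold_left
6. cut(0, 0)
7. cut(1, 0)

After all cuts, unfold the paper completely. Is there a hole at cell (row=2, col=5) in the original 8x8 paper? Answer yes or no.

Op 1 fold_up: fold axis h@4; visible region now rows[0,4) x cols[0,8) = 4x8
Op 2 fold_up: fold axis h@2; visible region now rows[0,2) x cols[0,8) = 2x8
Op 3 fold_left: fold axis v@4; visible region now rows[0,2) x cols[0,4) = 2x4
Op 4 fold_left: fold axis v@2; visible region now rows[0,2) x cols[0,2) = 2x2
Op 5 fold_left: fold axis v@1; visible region now rows[0,2) x cols[0,1) = 2x1
Op 6 cut(0, 0): punch at orig (0,0); cuts so far [(0, 0)]; region rows[0,2) x cols[0,1) = 2x1
Op 7 cut(1, 0): punch at orig (1,0); cuts so far [(0, 0), (1, 0)]; region rows[0,2) x cols[0,1) = 2x1
Unfold 1 (reflect across v@1): 4 holes -> [(0, 0), (0, 1), (1, 0), (1, 1)]
Unfold 2 (reflect across v@2): 8 holes -> [(0, 0), (0, 1), (0, 2), (0, 3), (1, 0), (1, 1), (1, 2), (1, 3)]
Unfold 3 (reflect across v@4): 16 holes -> [(0, 0), (0, 1), (0, 2), (0, 3), (0, 4), (0, 5), (0, 6), (0, 7), (1, 0), (1, 1), (1, 2), (1, 3), (1, 4), (1, 5), (1, 6), (1, 7)]
Unfold 4 (reflect across h@2): 32 holes -> [(0, 0), (0, 1), (0, 2), (0, 3), (0, 4), (0, 5), (0, 6), (0, 7), (1, 0), (1, 1), (1, 2), (1, 3), (1, 4), (1, 5), (1, 6), (1, 7), (2, 0), (2, 1), (2, 2), (2, 3), (2, 4), (2, 5), (2, 6), (2, 7), (3, 0), (3, 1), (3, 2), (3, 3), (3, 4), (3, 5), (3, 6), (3, 7)]
Unfold 5 (reflect across h@4): 64 holes -> [(0, 0), (0, 1), (0, 2), (0, 3), (0, 4), (0, 5), (0, 6), (0, 7), (1, 0), (1, 1), (1, 2), (1, 3), (1, 4), (1, 5), (1, 6), (1, 7), (2, 0), (2, 1), (2, 2), (2, 3), (2, 4), (2, 5), (2, 6), (2, 7), (3, 0), (3, 1), (3, 2), (3, 3), (3, 4), (3, 5), (3, 6), (3, 7), (4, 0), (4, 1), (4, 2), (4, 3), (4, 4), (4, 5), (4, 6), (4, 7), (5, 0), (5, 1), (5, 2), (5, 3), (5, 4), (5, 5), (5, 6), (5, 7), (6, 0), (6, 1), (6, 2), (6, 3), (6, 4), (6, 5), (6, 6), (6, 7), (7, 0), (7, 1), (7, 2), (7, 3), (7, 4), (7, 5), (7, 6), (7, 7)]
Holes: [(0, 0), (0, 1), (0, 2), (0, 3), (0, 4), (0, 5), (0, 6), (0, 7), (1, 0), (1, 1), (1, 2), (1, 3), (1, 4), (1, 5), (1, 6), (1, 7), (2, 0), (2, 1), (2, 2), (2, 3), (2, 4), (2, 5), (2, 6), (2, 7), (3, 0), (3, 1), (3, 2), (3, 3), (3, 4), (3, 5), (3, 6), (3, 7), (4, 0), (4, 1), (4, 2), (4, 3), (4, 4), (4, 5), (4, 6), (4, 7), (5, 0), (5, 1), (5, 2), (5, 3), (5, 4), (5, 5), (5, 6), (5, 7), (6, 0), (6, 1), (6, 2), (6, 3), (6, 4), (6, 5), (6, 6), (6, 7), (7, 0), (7, 1), (7, 2), (7, 3), (7, 4), (7, 5), (7, 6), (7, 7)]

Answer: yes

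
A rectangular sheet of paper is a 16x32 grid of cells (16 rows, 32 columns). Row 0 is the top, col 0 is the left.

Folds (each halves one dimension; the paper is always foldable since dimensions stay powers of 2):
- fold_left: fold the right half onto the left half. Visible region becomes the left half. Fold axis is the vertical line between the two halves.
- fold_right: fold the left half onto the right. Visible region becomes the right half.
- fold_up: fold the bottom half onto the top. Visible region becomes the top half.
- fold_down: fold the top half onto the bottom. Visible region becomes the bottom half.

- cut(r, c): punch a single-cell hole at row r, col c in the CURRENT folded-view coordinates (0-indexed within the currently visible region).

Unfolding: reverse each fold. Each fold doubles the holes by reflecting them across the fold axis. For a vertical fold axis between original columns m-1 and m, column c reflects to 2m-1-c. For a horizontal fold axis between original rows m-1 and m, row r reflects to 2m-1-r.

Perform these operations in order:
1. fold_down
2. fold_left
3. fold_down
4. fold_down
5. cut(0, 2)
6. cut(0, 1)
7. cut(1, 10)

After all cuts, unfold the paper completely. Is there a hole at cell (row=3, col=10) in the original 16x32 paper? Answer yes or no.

Answer: yes

Derivation:
Op 1 fold_down: fold axis h@8; visible region now rows[8,16) x cols[0,32) = 8x32
Op 2 fold_left: fold axis v@16; visible region now rows[8,16) x cols[0,16) = 8x16
Op 3 fold_down: fold axis h@12; visible region now rows[12,16) x cols[0,16) = 4x16
Op 4 fold_down: fold axis h@14; visible region now rows[14,16) x cols[0,16) = 2x16
Op 5 cut(0, 2): punch at orig (14,2); cuts so far [(14, 2)]; region rows[14,16) x cols[0,16) = 2x16
Op 6 cut(0, 1): punch at orig (14,1); cuts so far [(14, 1), (14, 2)]; region rows[14,16) x cols[0,16) = 2x16
Op 7 cut(1, 10): punch at orig (15,10); cuts so far [(14, 1), (14, 2), (15, 10)]; region rows[14,16) x cols[0,16) = 2x16
Unfold 1 (reflect across h@14): 6 holes -> [(12, 10), (13, 1), (13, 2), (14, 1), (14, 2), (15, 10)]
Unfold 2 (reflect across h@12): 12 holes -> [(8, 10), (9, 1), (9, 2), (10, 1), (10, 2), (11, 10), (12, 10), (13, 1), (13, 2), (14, 1), (14, 2), (15, 10)]
Unfold 3 (reflect across v@16): 24 holes -> [(8, 10), (8, 21), (9, 1), (9, 2), (9, 29), (9, 30), (10, 1), (10, 2), (10, 29), (10, 30), (11, 10), (11, 21), (12, 10), (12, 21), (13, 1), (13, 2), (13, 29), (13, 30), (14, 1), (14, 2), (14, 29), (14, 30), (15, 10), (15, 21)]
Unfold 4 (reflect across h@8): 48 holes -> [(0, 10), (0, 21), (1, 1), (1, 2), (1, 29), (1, 30), (2, 1), (2, 2), (2, 29), (2, 30), (3, 10), (3, 21), (4, 10), (4, 21), (5, 1), (5, 2), (5, 29), (5, 30), (6, 1), (6, 2), (6, 29), (6, 30), (7, 10), (7, 21), (8, 10), (8, 21), (9, 1), (9, 2), (9, 29), (9, 30), (10, 1), (10, 2), (10, 29), (10, 30), (11, 10), (11, 21), (12, 10), (12, 21), (13, 1), (13, 2), (13, 29), (13, 30), (14, 1), (14, 2), (14, 29), (14, 30), (15, 10), (15, 21)]
Holes: [(0, 10), (0, 21), (1, 1), (1, 2), (1, 29), (1, 30), (2, 1), (2, 2), (2, 29), (2, 30), (3, 10), (3, 21), (4, 10), (4, 21), (5, 1), (5, 2), (5, 29), (5, 30), (6, 1), (6, 2), (6, 29), (6, 30), (7, 10), (7, 21), (8, 10), (8, 21), (9, 1), (9, 2), (9, 29), (9, 30), (10, 1), (10, 2), (10, 29), (10, 30), (11, 10), (11, 21), (12, 10), (12, 21), (13, 1), (13, 2), (13, 29), (13, 30), (14, 1), (14, 2), (14, 29), (14, 30), (15, 10), (15, 21)]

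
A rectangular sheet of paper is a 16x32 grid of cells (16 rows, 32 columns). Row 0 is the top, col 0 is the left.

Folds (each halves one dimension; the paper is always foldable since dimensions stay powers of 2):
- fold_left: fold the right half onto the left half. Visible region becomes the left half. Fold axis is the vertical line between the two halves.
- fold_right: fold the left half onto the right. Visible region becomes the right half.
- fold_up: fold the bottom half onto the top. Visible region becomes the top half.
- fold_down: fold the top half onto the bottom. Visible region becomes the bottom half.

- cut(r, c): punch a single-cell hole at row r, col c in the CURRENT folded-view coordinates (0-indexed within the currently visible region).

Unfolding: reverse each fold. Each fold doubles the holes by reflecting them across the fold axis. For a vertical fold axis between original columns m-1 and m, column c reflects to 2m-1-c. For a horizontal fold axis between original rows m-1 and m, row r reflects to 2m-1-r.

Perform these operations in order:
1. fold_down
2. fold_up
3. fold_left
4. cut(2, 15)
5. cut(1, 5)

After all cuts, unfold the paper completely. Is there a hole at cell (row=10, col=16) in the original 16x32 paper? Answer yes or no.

Op 1 fold_down: fold axis h@8; visible region now rows[8,16) x cols[0,32) = 8x32
Op 2 fold_up: fold axis h@12; visible region now rows[8,12) x cols[0,32) = 4x32
Op 3 fold_left: fold axis v@16; visible region now rows[8,12) x cols[0,16) = 4x16
Op 4 cut(2, 15): punch at orig (10,15); cuts so far [(10, 15)]; region rows[8,12) x cols[0,16) = 4x16
Op 5 cut(1, 5): punch at orig (9,5); cuts so far [(9, 5), (10, 15)]; region rows[8,12) x cols[0,16) = 4x16
Unfold 1 (reflect across v@16): 4 holes -> [(9, 5), (9, 26), (10, 15), (10, 16)]
Unfold 2 (reflect across h@12): 8 holes -> [(9, 5), (9, 26), (10, 15), (10, 16), (13, 15), (13, 16), (14, 5), (14, 26)]
Unfold 3 (reflect across h@8): 16 holes -> [(1, 5), (1, 26), (2, 15), (2, 16), (5, 15), (5, 16), (6, 5), (6, 26), (9, 5), (9, 26), (10, 15), (10, 16), (13, 15), (13, 16), (14, 5), (14, 26)]
Holes: [(1, 5), (1, 26), (2, 15), (2, 16), (5, 15), (5, 16), (6, 5), (6, 26), (9, 5), (9, 26), (10, 15), (10, 16), (13, 15), (13, 16), (14, 5), (14, 26)]

Answer: yes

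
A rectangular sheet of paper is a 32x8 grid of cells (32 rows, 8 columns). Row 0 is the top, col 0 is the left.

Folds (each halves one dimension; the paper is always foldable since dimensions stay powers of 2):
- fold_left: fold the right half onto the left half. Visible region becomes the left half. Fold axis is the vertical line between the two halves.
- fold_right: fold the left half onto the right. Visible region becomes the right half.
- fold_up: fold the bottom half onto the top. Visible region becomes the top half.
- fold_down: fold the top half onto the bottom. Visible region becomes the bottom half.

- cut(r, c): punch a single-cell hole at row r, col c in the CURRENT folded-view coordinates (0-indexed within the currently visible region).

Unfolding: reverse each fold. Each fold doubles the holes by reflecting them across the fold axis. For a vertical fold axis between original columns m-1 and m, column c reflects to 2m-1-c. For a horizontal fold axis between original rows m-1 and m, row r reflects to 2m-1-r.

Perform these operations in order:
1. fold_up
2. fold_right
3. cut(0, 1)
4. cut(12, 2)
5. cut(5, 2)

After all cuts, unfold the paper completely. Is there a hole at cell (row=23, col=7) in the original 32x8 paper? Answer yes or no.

Op 1 fold_up: fold axis h@16; visible region now rows[0,16) x cols[0,8) = 16x8
Op 2 fold_right: fold axis v@4; visible region now rows[0,16) x cols[4,8) = 16x4
Op 3 cut(0, 1): punch at orig (0,5); cuts so far [(0, 5)]; region rows[0,16) x cols[4,8) = 16x4
Op 4 cut(12, 2): punch at orig (12,6); cuts so far [(0, 5), (12, 6)]; region rows[0,16) x cols[4,8) = 16x4
Op 5 cut(5, 2): punch at orig (5,6); cuts so far [(0, 5), (5, 6), (12, 6)]; region rows[0,16) x cols[4,8) = 16x4
Unfold 1 (reflect across v@4): 6 holes -> [(0, 2), (0, 5), (5, 1), (5, 6), (12, 1), (12, 6)]
Unfold 2 (reflect across h@16): 12 holes -> [(0, 2), (0, 5), (5, 1), (5, 6), (12, 1), (12, 6), (19, 1), (19, 6), (26, 1), (26, 6), (31, 2), (31, 5)]
Holes: [(0, 2), (0, 5), (5, 1), (5, 6), (12, 1), (12, 6), (19, 1), (19, 6), (26, 1), (26, 6), (31, 2), (31, 5)]

Answer: no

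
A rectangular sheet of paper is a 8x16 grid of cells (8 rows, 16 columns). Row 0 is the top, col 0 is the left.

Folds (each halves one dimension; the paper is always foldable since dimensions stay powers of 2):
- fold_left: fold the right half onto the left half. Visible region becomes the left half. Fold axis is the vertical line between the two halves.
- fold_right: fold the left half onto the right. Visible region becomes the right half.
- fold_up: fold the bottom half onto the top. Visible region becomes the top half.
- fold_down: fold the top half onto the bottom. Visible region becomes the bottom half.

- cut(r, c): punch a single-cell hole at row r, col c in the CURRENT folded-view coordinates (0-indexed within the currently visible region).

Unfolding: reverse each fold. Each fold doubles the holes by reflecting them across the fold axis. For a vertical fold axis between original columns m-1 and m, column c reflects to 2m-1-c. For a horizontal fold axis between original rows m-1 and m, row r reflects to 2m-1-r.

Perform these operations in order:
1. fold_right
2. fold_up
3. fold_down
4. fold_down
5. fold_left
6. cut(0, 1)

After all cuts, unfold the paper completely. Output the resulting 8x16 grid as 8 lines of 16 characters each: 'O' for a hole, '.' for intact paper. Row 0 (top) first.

Answer: .O....O..O....O.
.O....O..O....O.
.O....O..O....O.
.O....O..O....O.
.O....O..O....O.
.O....O..O....O.
.O....O..O....O.
.O....O..O....O.

Derivation:
Op 1 fold_right: fold axis v@8; visible region now rows[0,8) x cols[8,16) = 8x8
Op 2 fold_up: fold axis h@4; visible region now rows[0,4) x cols[8,16) = 4x8
Op 3 fold_down: fold axis h@2; visible region now rows[2,4) x cols[8,16) = 2x8
Op 4 fold_down: fold axis h@3; visible region now rows[3,4) x cols[8,16) = 1x8
Op 5 fold_left: fold axis v@12; visible region now rows[3,4) x cols[8,12) = 1x4
Op 6 cut(0, 1): punch at orig (3,9); cuts so far [(3, 9)]; region rows[3,4) x cols[8,12) = 1x4
Unfold 1 (reflect across v@12): 2 holes -> [(3, 9), (3, 14)]
Unfold 2 (reflect across h@3): 4 holes -> [(2, 9), (2, 14), (3, 9), (3, 14)]
Unfold 3 (reflect across h@2): 8 holes -> [(0, 9), (0, 14), (1, 9), (1, 14), (2, 9), (2, 14), (3, 9), (3, 14)]
Unfold 4 (reflect across h@4): 16 holes -> [(0, 9), (0, 14), (1, 9), (1, 14), (2, 9), (2, 14), (3, 9), (3, 14), (4, 9), (4, 14), (5, 9), (5, 14), (6, 9), (6, 14), (7, 9), (7, 14)]
Unfold 5 (reflect across v@8): 32 holes -> [(0, 1), (0, 6), (0, 9), (0, 14), (1, 1), (1, 6), (1, 9), (1, 14), (2, 1), (2, 6), (2, 9), (2, 14), (3, 1), (3, 6), (3, 9), (3, 14), (4, 1), (4, 6), (4, 9), (4, 14), (5, 1), (5, 6), (5, 9), (5, 14), (6, 1), (6, 6), (6, 9), (6, 14), (7, 1), (7, 6), (7, 9), (7, 14)]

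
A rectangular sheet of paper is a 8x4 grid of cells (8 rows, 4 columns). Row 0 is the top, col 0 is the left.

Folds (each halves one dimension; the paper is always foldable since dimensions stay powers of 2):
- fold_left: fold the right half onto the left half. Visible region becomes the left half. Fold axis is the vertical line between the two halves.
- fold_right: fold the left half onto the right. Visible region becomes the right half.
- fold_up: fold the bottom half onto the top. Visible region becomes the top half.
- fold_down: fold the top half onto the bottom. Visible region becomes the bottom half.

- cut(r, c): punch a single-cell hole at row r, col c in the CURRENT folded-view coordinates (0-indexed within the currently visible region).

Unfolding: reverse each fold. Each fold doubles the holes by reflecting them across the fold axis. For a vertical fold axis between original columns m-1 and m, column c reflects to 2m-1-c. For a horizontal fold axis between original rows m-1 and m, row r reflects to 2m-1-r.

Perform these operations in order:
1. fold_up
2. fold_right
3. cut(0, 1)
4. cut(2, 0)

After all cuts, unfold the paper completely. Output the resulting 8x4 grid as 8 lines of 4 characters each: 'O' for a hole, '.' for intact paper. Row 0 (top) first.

Op 1 fold_up: fold axis h@4; visible region now rows[0,4) x cols[0,4) = 4x4
Op 2 fold_right: fold axis v@2; visible region now rows[0,4) x cols[2,4) = 4x2
Op 3 cut(0, 1): punch at orig (0,3); cuts so far [(0, 3)]; region rows[0,4) x cols[2,4) = 4x2
Op 4 cut(2, 0): punch at orig (2,2); cuts so far [(0, 3), (2, 2)]; region rows[0,4) x cols[2,4) = 4x2
Unfold 1 (reflect across v@2): 4 holes -> [(0, 0), (0, 3), (2, 1), (2, 2)]
Unfold 2 (reflect across h@4): 8 holes -> [(0, 0), (0, 3), (2, 1), (2, 2), (5, 1), (5, 2), (7, 0), (7, 3)]

Answer: O..O
....
.OO.
....
....
.OO.
....
O..O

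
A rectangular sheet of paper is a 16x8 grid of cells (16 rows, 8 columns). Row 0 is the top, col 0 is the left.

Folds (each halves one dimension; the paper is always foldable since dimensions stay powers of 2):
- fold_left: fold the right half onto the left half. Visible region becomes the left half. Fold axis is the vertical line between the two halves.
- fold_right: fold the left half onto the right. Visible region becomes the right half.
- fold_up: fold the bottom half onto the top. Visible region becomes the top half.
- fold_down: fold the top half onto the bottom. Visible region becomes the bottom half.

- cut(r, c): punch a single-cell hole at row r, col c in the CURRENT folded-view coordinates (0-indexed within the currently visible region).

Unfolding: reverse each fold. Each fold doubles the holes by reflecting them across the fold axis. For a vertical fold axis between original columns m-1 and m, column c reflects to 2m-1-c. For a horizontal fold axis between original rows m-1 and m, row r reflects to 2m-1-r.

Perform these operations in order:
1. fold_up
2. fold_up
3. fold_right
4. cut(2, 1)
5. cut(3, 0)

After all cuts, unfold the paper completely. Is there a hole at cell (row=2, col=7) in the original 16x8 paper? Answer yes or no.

Op 1 fold_up: fold axis h@8; visible region now rows[0,8) x cols[0,8) = 8x8
Op 2 fold_up: fold axis h@4; visible region now rows[0,4) x cols[0,8) = 4x8
Op 3 fold_right: fold axis v@4; visible region now rows[0,4) x cols[4,8) = 4x4
Op 4 cut(2, 1): punch at orig (2,5); cuts so far [(2, 5)]; region rows[0,4) x cols[4,8) = 4x4
Op 5 cut(3, 0): punch at orig (3,4); cuts so far [(2, 5), (3, 4)]; region rows[0,4) x cols[4,8) = 4x4
Unfold 1 (reflect across v@4): 4 holes -> [(2, 2), (2, 5), (3, 3), (3, 4)]
Unfold 2 (reflect across h@4): 8 holes -> [(2, 2), (2, 5), (3, 3), (3, 4), (4, 3), (4, 4), (5, 2), (5, 5)]
Unfold 3 (reflect across h@8): 16 holes -> [(2, 2), (2, 5), (3, 3), (3, 4), (4, 3), (4, 4), (5, 2), (5, 5), (10, 2), (10, 5), (11, 3), (11, 4), (12, 3), (12, 4), (13, 2), (13, 5)]
Holes: [(2, 2), (2, 5), (3, 3), (3, 4), (4, 3), (4, 4), (5, 2), (5, 5), (10, 2), (10, 5), (11, 3), (11, 4), (12, 3), (12, 4), (13, 2), (13, 5)]

Answer: no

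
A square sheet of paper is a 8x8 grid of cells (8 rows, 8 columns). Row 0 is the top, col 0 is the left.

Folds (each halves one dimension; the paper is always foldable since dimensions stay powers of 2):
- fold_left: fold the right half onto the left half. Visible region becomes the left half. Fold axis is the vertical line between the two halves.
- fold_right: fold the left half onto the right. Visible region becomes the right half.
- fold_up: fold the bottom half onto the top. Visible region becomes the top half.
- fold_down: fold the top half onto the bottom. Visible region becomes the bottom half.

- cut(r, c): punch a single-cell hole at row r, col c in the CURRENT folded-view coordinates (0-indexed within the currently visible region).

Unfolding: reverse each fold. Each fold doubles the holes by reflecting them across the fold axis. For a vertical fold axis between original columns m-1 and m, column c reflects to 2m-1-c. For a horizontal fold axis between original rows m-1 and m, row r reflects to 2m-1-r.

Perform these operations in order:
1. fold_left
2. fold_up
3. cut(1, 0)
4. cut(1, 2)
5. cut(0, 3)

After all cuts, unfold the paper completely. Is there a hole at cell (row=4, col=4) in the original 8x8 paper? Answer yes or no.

Answer: no

Derivation:
Op 1 fold_left: fold axis v@4; visible region now rows[0,8) x cols[0,4) = 8x4
Op 2 fold_up: fold axis h@4; visible region now rows[0,4) x cols[0,4) = 4x4
Op 3 cut(1, 0): punch at orig (1,0); cuts so far [(1, 0)]; region rows[0,4) x cols[0,4) = 4x4
Op 4 cut(1, 2): punch at orig (1,2); cuts so far [(1, 0), (1, 2)]; region rows[0,4) x cols[0,4) = 4x4
Op 5 cut(0, 3): punch at orig (0,3); cuts so far [(0, 3), (1, 0), (1, 2)]; region rows[0,4) x cols[0,4) = 4x4
Unfold 1 (reflect across h@4): 6 holes -> [(0, 3), (1, 0), (1, 2), (6, 0), (6, 2), (7, 3)]
Unfold 2 (reflect across v@4): 12 holes -> [(0, 3), (0, 4), (1, 0), (1, 2), (1, 5), (1, 7), (6, 0), (6, 2), (6, 5), (6, 7), (7, 3), (7, 4)]
Holes: [(0, 3), (0, 4), (1, 0), (1, 2), (1, 5), (1, 7), (6, 0), (6, 2), (6, 5), (6, 7), (7, 3), (7, 4)]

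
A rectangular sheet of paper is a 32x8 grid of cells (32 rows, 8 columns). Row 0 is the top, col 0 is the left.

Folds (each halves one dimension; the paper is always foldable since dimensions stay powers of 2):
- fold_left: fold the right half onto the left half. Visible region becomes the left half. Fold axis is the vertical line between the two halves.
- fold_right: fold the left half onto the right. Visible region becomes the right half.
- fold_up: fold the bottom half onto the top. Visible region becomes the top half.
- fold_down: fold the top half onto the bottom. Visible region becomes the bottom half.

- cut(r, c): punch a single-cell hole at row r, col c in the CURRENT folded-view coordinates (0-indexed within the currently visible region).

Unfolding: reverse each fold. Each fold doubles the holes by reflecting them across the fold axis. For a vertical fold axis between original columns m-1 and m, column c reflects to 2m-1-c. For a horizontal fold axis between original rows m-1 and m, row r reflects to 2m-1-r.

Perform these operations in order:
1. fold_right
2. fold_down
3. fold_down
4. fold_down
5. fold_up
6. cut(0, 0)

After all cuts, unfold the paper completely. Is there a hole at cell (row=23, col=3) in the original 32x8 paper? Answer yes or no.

Op 1 fold_right: fold axis v@4; visible region now rows[0,32) x cols[4,8) = 32x4
Op 2 fold_down: fold axis h@16; visible region now rows[16,32) x cols[4,8) = 16x4
Op 3 fold_down: fold axis h@24; visible region now rows[24,32) x cols[4,8) = 8x4
Op 4 fold_down: fold axis h@28; visible region now rows[28,32) x cols[4,8) = 4x4
Op 5 fold_up: fold axis h@30; visible region now rows[28,30) x cols[4,8) = 2x4
Op 6 cut(0, 0): punch at orig (28,4); cuts so far [(28, 4)]; region rows[28,30) x cols[4,8) = 2x4
Unfold 1 (reflect across h@30): 2 holes -> [(28, 4), (31, 4)]
Unfold 2 (reflect across h@28): 4 holes -> [(24, 4), (27, 4), (28, 4), (31, 4)]
Unfold 3 (reflect across h@24): 8 holes -> [(16, 4), (19, 4), (20, 4), (23, 4), (24, 4), (27, 4), (28, 4), (31, 4)]
Unfold 4 (reflect across h@16): 16 holes -> [(0, 4), (3, 4), (4, 4), (7, 4), (8, 4), (11, 4), (12, 4), (15, 4), (16, 4), (19, 4), (20, 4), (23, 4), (24, 4), (27, 4), (28, 4), (31, 4)]
Unfold 5 (reflect across v@4): 32 holes -> [(0, 3), (0, 4), (3, 3), (3, 4), (4, 3), (4, 4), (7, 3), (7, 4), (8, 3), (8, 4), (11, 3), (11, 4), (12, 3), (12, 4), (15, 3), (15, 4), (16, 3), (16, 4), (19, 3), (19, 4), (20, 3), (20, 4), (23, 3), (23, 4), (24, 3), (24, 4), (27, 3), (27, 4), (28, 3), (28, 4), (31, 3), (31, 4)]
Holes: [(0, 3), (0, 4), (3, 3), (3, 4), (4, 3), (4, 4), (7, 3), (7, 4), (8, 3), (8, 4), (11, 3), (11, 4), (12, 3), (12, 4), (15, 3), (15, 4), (16, 3), (16, 4), (19, 3), (19, 4), (20, 3), (20, 4), (23, 3), (23, 4), (24, 3), (24, 4), (27, 3), (27, 4), (28, 3), (28, 4), (31, 3), (31, 4)]

Answer: yes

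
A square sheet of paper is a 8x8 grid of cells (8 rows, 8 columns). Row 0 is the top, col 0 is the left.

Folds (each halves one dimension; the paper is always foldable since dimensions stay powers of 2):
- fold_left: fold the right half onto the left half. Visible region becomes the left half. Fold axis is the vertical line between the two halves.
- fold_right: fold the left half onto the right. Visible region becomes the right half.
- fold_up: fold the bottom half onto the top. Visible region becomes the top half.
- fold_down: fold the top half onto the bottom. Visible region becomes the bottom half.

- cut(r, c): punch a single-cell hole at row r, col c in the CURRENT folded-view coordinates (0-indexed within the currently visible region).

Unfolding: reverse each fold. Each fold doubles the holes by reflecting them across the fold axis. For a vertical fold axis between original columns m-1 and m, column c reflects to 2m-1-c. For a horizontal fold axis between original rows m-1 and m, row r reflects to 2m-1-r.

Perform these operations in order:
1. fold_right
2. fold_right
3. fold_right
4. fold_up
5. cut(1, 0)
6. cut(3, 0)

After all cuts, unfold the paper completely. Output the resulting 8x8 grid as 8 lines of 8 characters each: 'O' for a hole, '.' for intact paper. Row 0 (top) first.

Answer: ........
OOOOOOOO
........
OOOOOOOO
OOOOOOOO
........
OOOOOOOO
........

Derivation:
Op 1 fold_right: fold axis v@4; visible region now rows[0,8) x cols[4,8) = 8x4
Op 2 fold_right: fold axis v@6; visible region now rows[0,8) x cols[6,8) = 8x2
Op 3 fold_right: fold axis v@7; visible region now rows[0,8) x cols[7,8) = 8x1
Op 4 fold_up: fold axis h@4; visible region now rows[0,4) x cols[7,8) = 4x1
Op 5 cut(1, 0): punch at orig (1,7); cuts so far [(1, 7)]; region rows[0,4) x cols[7,8) = 4x1
Op 6 cut(3, 0): punch at orig (3,7); cuts so far [(1, 7), (3, 7)]; region rows[0,4) x cols[7,8) = 4x1
Unfold 1 (reflect across h@4): 4 holes -> [(1, 7), (3, 7), (4, 7), (6, 7)]
Unfold 2 (reflect across v@7): 8 holes -> [(1, 6), (1, 7), (3, 6), (3, 7), (4, 6), (4, 7), (6, 6), (6, 7)]
Unfold 3 (reflect across v@6): 16 holes -> [(1, 4), (1, 5), (1, 6), (1, 7), (3, 4), (3, 5), (3, 6), (3, 7), (4, 4), (4, 5), (4, 6), (4, 7), (6, 4), (6, 5), (6, 6), (6, 7)]
Unfold 4 (reflect across v@4): 32 holes -> [(1, 0), (1, 1), (1, 2), (1, 3), (1, 4), (1, 5), (1, 6), (1, 7), (3, 0), (3, 1), (3, 2), (3, 3), (3, 4), (3, 5), (3, 6), (3, 7), (4, 0), (4, 1), (4, 2), (4, 3), (4, 4), (4, 5), (4, 6), (4, 7), (6, 0), (6, 1), (6, 2), (6, 3), (6, 4), (6, 5), (6, 6), (6, 7)]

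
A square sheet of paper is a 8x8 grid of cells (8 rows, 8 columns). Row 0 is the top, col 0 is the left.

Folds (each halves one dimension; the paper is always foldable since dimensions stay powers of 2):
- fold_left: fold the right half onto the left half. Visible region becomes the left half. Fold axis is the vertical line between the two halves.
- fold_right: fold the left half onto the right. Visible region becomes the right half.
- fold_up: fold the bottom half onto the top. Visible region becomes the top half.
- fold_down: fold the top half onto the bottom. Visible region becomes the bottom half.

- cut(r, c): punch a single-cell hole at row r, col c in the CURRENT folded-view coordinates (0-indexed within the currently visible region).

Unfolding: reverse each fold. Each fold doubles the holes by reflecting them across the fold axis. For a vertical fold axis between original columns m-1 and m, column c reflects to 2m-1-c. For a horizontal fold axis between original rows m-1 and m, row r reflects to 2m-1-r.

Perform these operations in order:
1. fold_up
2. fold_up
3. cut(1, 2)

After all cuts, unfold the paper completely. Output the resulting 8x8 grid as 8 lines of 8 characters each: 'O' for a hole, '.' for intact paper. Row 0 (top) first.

Answer: ........
..O.....
..O.....
........
........
..O.....
..O.....
........

Derivation:
Op 1 fold_up: fold axis h@4; visible region now rows[0,4) x cols[0,8) = 4x8
Op 2 fold_up: fold axis h@2; visible region now rows[0,2) x cols[0,8) = 2x8
Op 3 cut(1, 2): punch at orig (1,2); cuts so far [(1, 2)]; region rows[0,2) x cols[0,8) = 2x8
Unfold 1 (reflect across h@2): 2 holes -> [(1, 2), (2, 2)]
Unfold 2 (reflect across h@4): 4 holes -> [(1, 2), (2, 2), (5, 2), (6, 2)]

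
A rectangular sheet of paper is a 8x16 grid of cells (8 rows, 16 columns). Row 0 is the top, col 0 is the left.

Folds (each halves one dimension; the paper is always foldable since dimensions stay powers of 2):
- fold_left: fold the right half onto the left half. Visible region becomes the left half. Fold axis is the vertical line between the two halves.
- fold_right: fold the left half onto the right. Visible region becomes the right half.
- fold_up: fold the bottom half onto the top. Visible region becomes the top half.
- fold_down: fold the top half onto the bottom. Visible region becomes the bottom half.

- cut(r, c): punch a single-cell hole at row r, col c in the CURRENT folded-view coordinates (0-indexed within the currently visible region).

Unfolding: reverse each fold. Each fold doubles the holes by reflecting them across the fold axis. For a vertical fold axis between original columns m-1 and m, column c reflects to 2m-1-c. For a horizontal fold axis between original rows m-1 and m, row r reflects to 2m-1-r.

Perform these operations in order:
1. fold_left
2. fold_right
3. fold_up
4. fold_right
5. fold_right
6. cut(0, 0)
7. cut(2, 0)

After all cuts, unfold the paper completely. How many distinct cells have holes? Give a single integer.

Answer: 64

Derivation:
Op 1 fold_left: fold axis v@8; visible region now rows[0,8) x cols[0,8) = 8x8
Op 2 fold_right: fold axis v@4; visible region now rows[0,8) x cols[4,8) = 8x4
Op 3 fold_up: fold axis h@4; visible region now rows[0,4) x cols[4,8) = 4x4
Op 4 fold_right: fold axis v@6; visible region now rows[0,4) x cols[6,8) = 4x2
Op 5 fold_right: fold axis v@7; visible region now rows[0,4) x cols[7,8) = 4x1
Op 6 cut(0, 0): punch at orig (0,7); cuts so far [(0, 7)]; region rows[0,4) x cols[7,8) = 4x1
Op 7 cut(2, 0): punch at orig (2,7); cuts so far [(0, 7), (2, 7)]; region rows[0,4) x cols[7,8) = 4x1
Unfold 1 (reflect across v@7): 4 holes -> [(0, 6), (0, 7), (2, 6), (2, 7)]
Unfold 2 (reflect across v@6): 8 holes -> [(0, 4), (0, 5), (0, 6), (0, 7), (2, 4), (2, 5), (2, 6), (2, 7)]
Unfold 3 (reflect across h@4): 16 holes -> [(0, 4), (0, 5), (0, 6), (0, 7), (2, 4), (2, 5), (2, 6), (2, 7), (5, 4), (5, 5), (5, 6), (5, 7), (7, 4), (7, 5), (7, 6), (7, 7)]
Unfold 4 (reflect across v@4): 32 holes -> [(0, 0), (0, 1), (0, 2), (0, 3), (0, 4), (0, 5), (0, 6), (0, 7), (2, 0), (2, 1), (2, 2), (2, 3), (2, 4), (2, 5), (2, 6), (2, 7), (5, 0), (5, 1), (5, 2), (5, 3), (5, 4), (5, 5), (5, 6), (5, 7), (7, 0), (7, 1), (7, 2), (7, 3), (7, 4), (7, 5), (7, 6), (7, 7)]
Unfold 5 (reflect across v@8): 64 holes -> [(0, 0), (0, 1), (0, 2), (0, 3), (0, 4), (0, 5), (0, 6), (0, 7), (0, 8), (0, 9), (0, 10), (0, 11), (0, 12), (0, 13), (0, 14), (0, 15), (2, 0), (2, 1), (2, 2), (2, 3), (2, 4), (2, 5), (2, 6), (2, 7), (2, 8), (2, 9), (2, 10), (2, 11), (2, 12), (2, 13), (2, 14), (2, 15), (5, 0), (5, 1), (5, 2), (5, 3), (5, 4), (5, 5), (5, 6), (5, 7), (5, 8), (5, 9), (5, 10), (5, 11), (5, 12), (5, 13), (5, 14), (5, 15), (7, 0), (7, 1), (7, 2), (7, 3), (7, 4), (7, 5), (7, 6), (7, 7), (7, 8), (7, 9), (7, 10), (7, 11), (7, 12), (7, 13), (7, 14), (7, 15)]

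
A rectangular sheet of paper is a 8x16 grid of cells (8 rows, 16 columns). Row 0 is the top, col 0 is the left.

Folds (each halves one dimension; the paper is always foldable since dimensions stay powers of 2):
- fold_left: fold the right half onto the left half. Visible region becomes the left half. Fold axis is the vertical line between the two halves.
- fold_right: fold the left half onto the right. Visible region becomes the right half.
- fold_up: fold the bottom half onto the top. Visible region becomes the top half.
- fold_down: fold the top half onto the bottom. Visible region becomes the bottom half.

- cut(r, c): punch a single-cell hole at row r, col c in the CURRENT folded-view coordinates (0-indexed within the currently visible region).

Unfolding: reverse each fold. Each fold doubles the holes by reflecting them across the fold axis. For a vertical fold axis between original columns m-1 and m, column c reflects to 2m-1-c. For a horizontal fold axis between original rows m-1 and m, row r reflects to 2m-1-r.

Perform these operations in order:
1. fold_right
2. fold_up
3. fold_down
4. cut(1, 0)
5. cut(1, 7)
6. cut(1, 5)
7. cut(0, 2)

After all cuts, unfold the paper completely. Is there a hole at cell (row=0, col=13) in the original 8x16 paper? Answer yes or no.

Answer: yes

Derivation:
Op 1 fold_right: fold axis v@8; visible region now rows[0,8) x cols[8,16) = 8x8
Op 2 fold_up: fold axis h@4; visible region now rows[0,4) x cols[8,16) = 4x8
Op 3 fold_down: fold axis h@2; visible region now rows[2,4) x cols[8,16) = 2x8
Op 4 cut(1, 0): punch at orig (3,8); cuts so far [(3, 8)]; region rows[2,4) x cols[8,16) = 2x8
Op 5 cut(1, 7): punch at orig (3,15); cuts so far [(3, 8), (3, 15)]; region rows[2,4) x cols[8,16) = 2x8
Op 6 cut(1, 5): punch at orig (3,13); cuts so far [(3, 8), (3, 13), (3, 15)]; region rows[2,4) x cols[8,16) = 2x8
Op 7 cut(0, 2): punch at orig (2,10); cuts so far [(2, 10), (3, 8), (3, 13), (3, 15)]; region rows[2,4) x cols[8,16) = 2x8
Unfold 1 (reflect across h@2): 8 holes -> [(0, 8), (0, 13), (0, 15), (1, 10), (2, 10), (3, 8), (3, 13), (3, 15)]
Unfold 2 (reflect across h@4): 16 holes -> [(0, 8), (0, 13), (0, 15), (1, 10), (2, 10), (3, 8), (3, 13), (3, 15), (4, 8), (4, 13), (4, 15), (5, 10), (6, 10), (7, 8), (7, 13), (7, 15)]
Unfold 3 (reflect across v@8): 32 holes -> [(0, 0), (0, 2), (0, 7), (0, 8), (0, 13), (0, 15), (1, 5), (1, 10), (2, 5), (2, 10), (3, 0), (3, 2), (3, 7), (3, 8), (3, 13), (3, 15), (4, 0), (4, 2), (4, 7), (4, 8), (4, 13), (4, 15), (5, 5), (5, 10), (6, 5), (6, 10), (7, 0), (7, 2), (7, 7), (7, 8), (7, 13), (7, 15)]
Holes: [(0, 0), (0, 2), (0, 7), (0, 8), (0, 13), (0, 15), (1, 5), (1, 10), (2, 5), (2, 10), (3, 0), (3, 2), (3, 7), (3, 8), (3, 13), (3, 15), (4, 0), (4, 2), (4, 7), (4, 8), (4, 13), (4, 15), (5, 5), (5, 10), (6, 5), (6, 10), (7, 0), (7, 2), (7, 7), (7, 8), (7, 13), (7, 15)]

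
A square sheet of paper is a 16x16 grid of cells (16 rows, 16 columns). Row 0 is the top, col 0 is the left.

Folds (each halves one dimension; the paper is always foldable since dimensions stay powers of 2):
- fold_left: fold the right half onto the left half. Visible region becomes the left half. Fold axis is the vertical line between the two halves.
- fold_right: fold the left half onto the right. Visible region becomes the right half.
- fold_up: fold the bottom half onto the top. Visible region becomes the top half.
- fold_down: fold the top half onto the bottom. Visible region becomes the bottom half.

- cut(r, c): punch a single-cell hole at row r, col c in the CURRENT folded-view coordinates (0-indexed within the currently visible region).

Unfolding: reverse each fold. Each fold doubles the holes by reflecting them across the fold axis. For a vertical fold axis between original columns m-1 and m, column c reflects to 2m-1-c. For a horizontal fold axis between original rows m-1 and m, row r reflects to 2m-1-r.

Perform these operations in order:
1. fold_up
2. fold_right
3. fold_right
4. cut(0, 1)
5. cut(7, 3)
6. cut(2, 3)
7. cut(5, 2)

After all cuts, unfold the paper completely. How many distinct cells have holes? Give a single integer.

Op 1 fold_up: fold axis h@8; visible region now rows[0,8) x cols[0,16) = 8x16
Op 2 fold_right: fold axis v@8; visible region now rows[0,8) x cols[8,16) = 8x8
Op 3 fold_right: fold axis v@12; visible region now rows[0,8) x cols[12,16) = 8x4
Op 4 cut(0, 1): punch at orig (0,13); cuts so far [(0, 13)]; region rows[0,8) x cols[12,16) = 8x4
Op 5 cut(7, 3): punch at orig (7,15); cuts so far [(0, 13), (7, 15)]; region rows[0,8) x cols[12,16) = 8x4
Op 6 cut(2, 3): punch at orig (2,15); cuts so far [(0, 13), (2, 15), (7, 15)]; region rows[0,8) x cols[12,16) = 8x4
Op 7 cut(5, 2): punch at orig (5,14); cuts so far [(0, 13), (2, 15), (5, 14), (7, 15)]; region rows[0,8) x cols[12,16) = 8x4
Unfold 1 (reflect across v@12): 8 holes -> [(0, 10), (0, 13), (2, 8), (2, 15), (5, 9), (5, 14), (7, 8), (7, 15)]
Unfold 2 (reflect across v@8): 16 holes -> [(0, 2), (0, 5), (0, 10), (0, 13), (2, 0), (2, 7), (2, 8), (2, 15), (5, 1), (5, 6), (5, 9), (5, 14), (7, 0), (7, 7), (7, 8), (7, 15)]
Unfold 3 (reflect across h@8): 32 holes -> [(0, 2), (0, 5), (0, 10), (0, 13), (2, 0), (2, 7), (2, 8), (2, 15), (5, 1), (5, 6), (5, 9), (5, 14), (7, 0), (7, 7), (7, 8), (7, 15), (8, 0), (8, 7), (8, 8), (8, 15), (10, 1), (10, 6), (10, 9), (10, 14), (13, 0), (13, 7), (13, 8), (13, 15), (15, 2), (15, 5), (15, 10), (15, 13)]

Answer: 32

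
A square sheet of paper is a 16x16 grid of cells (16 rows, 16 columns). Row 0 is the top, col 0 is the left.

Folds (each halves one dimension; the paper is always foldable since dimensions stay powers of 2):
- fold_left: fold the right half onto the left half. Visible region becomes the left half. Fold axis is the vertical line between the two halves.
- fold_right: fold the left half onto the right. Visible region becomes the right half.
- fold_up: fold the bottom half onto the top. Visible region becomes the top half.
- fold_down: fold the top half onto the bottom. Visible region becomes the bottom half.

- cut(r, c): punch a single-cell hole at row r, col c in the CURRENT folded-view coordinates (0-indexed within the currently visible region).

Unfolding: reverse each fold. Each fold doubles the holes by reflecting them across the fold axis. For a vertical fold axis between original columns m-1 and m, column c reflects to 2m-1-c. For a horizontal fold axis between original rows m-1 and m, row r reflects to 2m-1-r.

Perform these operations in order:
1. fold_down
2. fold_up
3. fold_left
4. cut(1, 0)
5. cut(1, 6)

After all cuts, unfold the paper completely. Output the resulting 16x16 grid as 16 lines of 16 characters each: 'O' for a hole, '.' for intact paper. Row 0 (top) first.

Op 1 fold_down: fold axis h@8; visible region now rows[8,16) x cols[0,16) = 8x16
Op 2 fold_up: fold axis h@12; visible region now rows[8,12) x cols[0,16) = 4x16
Op 3 fold_left: fold axis v@8; visible region now rows[8,12) x cols[0,8) = 4x8
Op 4 cut(1, 0): punch at orig (9,0); cuts so far [(9, 0)]; region rows[8,12) x cols[0,8) = 4x8
Op 5 cut(1, 6): punch at orig (9,6); cuts so far [(9, 0), (9, 6)]; region rows[8,12) x cols[0,8) = 4x8
Unfold 1 (reflect across v@8): 4 holes -> [(9, 0), (9, 6), (9, 9), (9, 15)]
Unfold 2 (reflect across h@12): 8 holes -> [(9, 0), (9, 6), (9, 9), (9, 15), (14, 0), (14, 6), (14, 9), (14, 15)]
Unfold 3 (reflect across h@8): 16 holes -> [(1, 0), (1, 6), (1, 9), (1, 15), (6, 0), (6, 6), (6, 9), (6, 15), (9, 0), (9, 6), (9, 9), (9, 15), (14, 0), (14, 6), (14, 9), (14, 15)]

Answer: ................
O.....O..O.....O
................
................
................
................
O.....O..O.....O
................
................
O.....O..O.....O
................
................
................
................
O.....O..O.....O
................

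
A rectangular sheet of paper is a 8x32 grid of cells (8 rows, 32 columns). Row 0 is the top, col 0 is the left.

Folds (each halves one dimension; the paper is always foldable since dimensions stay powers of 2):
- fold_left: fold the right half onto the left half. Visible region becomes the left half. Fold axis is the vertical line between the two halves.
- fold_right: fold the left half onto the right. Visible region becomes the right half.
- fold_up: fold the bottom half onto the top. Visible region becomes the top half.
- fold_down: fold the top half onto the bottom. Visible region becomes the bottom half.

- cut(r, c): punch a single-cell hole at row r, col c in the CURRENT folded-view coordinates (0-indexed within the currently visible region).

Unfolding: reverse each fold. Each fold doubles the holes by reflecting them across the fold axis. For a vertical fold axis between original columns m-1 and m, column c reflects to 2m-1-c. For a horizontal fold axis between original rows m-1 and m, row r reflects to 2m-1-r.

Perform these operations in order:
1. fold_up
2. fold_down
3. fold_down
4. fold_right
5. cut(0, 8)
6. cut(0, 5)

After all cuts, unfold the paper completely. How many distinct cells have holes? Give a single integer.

Answer: 32

Derivation:
Op 1 fold_up: fold axis h@4; visible region now rows[0,4) x cols[0,32) = 4x32
Op 2 fold_down: fold axis h@2; visible region now rows[2,4) x cols[0,32) = 2x32
Op 3 fold_down: fold axis h@3; visible region now rows[3,4) x cols[0,32) = 1x32
Op 4 fold_right: fold axis v@16; visible region now rows[3,4) x cols[16,32) = 1x16
Op 5 cut(0, 8): punch at orig (3,24); cuts so far [(3, 24)]; region rows[3,4) x cols[16,32) = 1x16
Op 6 cut(0, 5): punch at orig (3,21); cuts so far [(3, 21), (3, 24)]; region rows[3,4) x cols[16,32) = 1x16
Unfold 1 (reflect across v@16): 4 holes -> [(3, 7), (3, 10), (3, 21), (3, 24)]
Unfold 2 (reflect across h@3): 8 holes -> [(2, 7), (2, 10), (2, 21), (2, 24), (3, 7), (3, 10), (3, 21), (3, 24)]
Unfold 3 (reflect across h@2): 16 holes -> [(0, 7), (0, 10), (0, 21), (0, 24), (1, 7), (1, 10), (1, 21), (1, 24), (2, 7), (2, 10), (2, 21), (2, 24), (3, 7), (3, 10), (3, 21), (3, 24)]
Unfold 4 (reflect across h@4): 32 holes -> [(0, 7), (0, 10), (0, 21), (0, 24), (1, 7), (1, 10), (1, 21), (1, 24), (2, 7), (2, 10), (2, 21), (2, 24), (3, 7), (3, 10), (3, 21), (3, 24), (4, 7), (4, 10), (4, 21), (4, 24), (5, 7), (5, 10), (5, 21), (5, 24), (6, 7), (6, 10), (6, 21), (6, 24), (7, 7), (7, 10), (7, 21), (7, 24)]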